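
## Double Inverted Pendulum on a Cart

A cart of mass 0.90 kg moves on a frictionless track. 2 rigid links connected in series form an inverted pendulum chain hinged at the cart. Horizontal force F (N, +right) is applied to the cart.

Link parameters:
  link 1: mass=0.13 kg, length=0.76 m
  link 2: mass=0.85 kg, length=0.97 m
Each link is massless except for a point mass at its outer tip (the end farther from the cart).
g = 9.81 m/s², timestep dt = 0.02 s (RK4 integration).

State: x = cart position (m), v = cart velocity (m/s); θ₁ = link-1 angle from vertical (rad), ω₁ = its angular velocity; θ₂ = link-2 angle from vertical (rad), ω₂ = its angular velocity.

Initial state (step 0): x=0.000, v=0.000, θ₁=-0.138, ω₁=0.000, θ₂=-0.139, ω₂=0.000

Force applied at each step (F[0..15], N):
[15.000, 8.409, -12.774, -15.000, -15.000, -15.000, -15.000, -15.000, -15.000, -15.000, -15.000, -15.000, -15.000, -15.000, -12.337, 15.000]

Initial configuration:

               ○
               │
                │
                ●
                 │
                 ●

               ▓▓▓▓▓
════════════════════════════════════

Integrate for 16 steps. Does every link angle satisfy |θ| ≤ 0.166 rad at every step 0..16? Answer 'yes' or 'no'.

apply F[0]=+15.000 → step 1: x=0.004, v=0.355, θ₁=-0.143, ω₁=-0.499, θ₂=-0.139, ω₂=0.001
apply F[1]=+8.409 → step 2: x=0.013, v=0.567, θ₁=-0.156, ω₁=-0.827, θ₂=-0.139, ω₂=0.013
apply F[2]=-12.774 → step 3: x=0.022, v=0.323, θ₁=-0.170, ω₁=-0.601, θ₂=-0.138, ω₂=0.057
apply F[3]=-15.000 → step 4: x=0.025, v=0.035, θ₁=-0.180, ω₁=-0.350, θ₂=-0.136, ω₂=0.127
apply F[4]=-15.000 → step 5: x=0.023, v=-0.251, θ₁=-0.185, ω₁=-0.126, θ₂=-0.133, ω₂=0.216
apply F[5]=-15.000 → step 6: x=0.015, v=-0.536, θ₁=-0.185, ω₁=0.084, θ₂=-0.128, ω₂=0.318
apply F[6]=-15.000 → step 7: x=0.002, v=-0.823, θ₁=-0.181, ω₁=0.287, θ₂=-0.120, ω₂=0.427
apply F[7]=-15.000 → step 8: x=-0.018, v=-1.111, θ₁=-0.174, ω₁=0.491, θ₂=-0.111, ω₂=0.539
apply F[8]=-15.000 → step 9: x=-0.043, v=-1.404, θ₁=-0.162, ω₁=0.706, θ₂=-0.099, ω₂=0.649
apply F[9]=-15.000 → step 10: x=-0.074, v=-1.701, θ₁=-0.145, ω₁=0.940, θ₂=-0.085, ω₂=0.752
apply F[10]=-15.000 → step 11: x=-0.111, v=-2.005, θ₁=-0.124, ω₁=1.201, θ₂=-0.069, ω₂=0.844
apply F[11]=-15.000 → step 12: x=-0.154, v=-2.316, θ₁=-0.097, ω₁=1.499, θ₂=-0.051, ω₂=0.917
apply F[12]=-15.000 → step 13: x=-0.204, v=-2.634, θ₁=-0.064, ω₁=1.842, θ₂=-0.032, ω₂=0.966
apply F[13]=-15.000 → step 14: x=-0.260, v=-2.961, θ₁=-0.023, ω₁=2.236, θ₂=-0.013, ω₂=0.989
apply F[14]=-12.337 → step 15: x=-0.322, v=-3.236, θ₁=0.025, ω₁=2.599, θ₂=0.007, ω₂=0.987
apply F[15]=+15.000 → step 16: x=-0.383, v=-2.908, θ₁=0.073, ω₁=2.212, θ₂=0.027, ω₂=0.958
Max |angle| over trajectory = 0.185 rad; bound = 0.166 → exceeded.

Answer: no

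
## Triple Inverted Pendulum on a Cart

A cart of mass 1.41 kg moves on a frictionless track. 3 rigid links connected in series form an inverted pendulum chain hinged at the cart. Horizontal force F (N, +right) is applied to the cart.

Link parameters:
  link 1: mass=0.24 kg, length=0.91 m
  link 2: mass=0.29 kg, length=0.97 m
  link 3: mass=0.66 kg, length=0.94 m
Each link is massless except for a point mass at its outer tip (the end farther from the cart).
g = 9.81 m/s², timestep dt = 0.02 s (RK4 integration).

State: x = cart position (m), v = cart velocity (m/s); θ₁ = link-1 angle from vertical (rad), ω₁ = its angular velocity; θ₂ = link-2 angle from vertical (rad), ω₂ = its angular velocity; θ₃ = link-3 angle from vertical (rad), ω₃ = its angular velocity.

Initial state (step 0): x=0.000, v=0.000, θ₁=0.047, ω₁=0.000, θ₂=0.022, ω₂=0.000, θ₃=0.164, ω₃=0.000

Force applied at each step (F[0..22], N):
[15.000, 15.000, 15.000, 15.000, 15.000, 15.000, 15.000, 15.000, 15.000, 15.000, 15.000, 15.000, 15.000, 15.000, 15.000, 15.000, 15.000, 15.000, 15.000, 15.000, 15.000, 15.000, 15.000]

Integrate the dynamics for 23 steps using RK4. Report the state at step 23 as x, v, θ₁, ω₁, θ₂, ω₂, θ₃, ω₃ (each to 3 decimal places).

Answer: x=1.078, v=4.338, θ₁=-1.108, ω₁=-4.088, θ₂=-0.323, ω₂=-2.365, θ₃=0.358, ω₃=-0.579

Derivation:
apply F[0]=+15.000 → step 1: x=0.002, v=0.205, θ₁=0.045, ω₁=-0.194, θ₂=0.021, ω₂=-0.089, θ₃=0.165, ω₃=0.097
apply F[1]=+15.000 → step 2: x=0.008, v=0.411, θ₁=0.039, ω₁=-0.392, θ₂=0.018, ω₂=-0.177, θ₃=0.168, ω₃=0.195
apply F[2]=+15.000 → step 3: x=0.018, v=0.618, θ₁=0.029, ω₁=-0.597, θ₂=0.014, ω₂=-0.261, θ₃=0.173, ω₃=0.295
apply F[3]=+15.000 → step 4: x=0.033, v=0.827, θ₁=0.015, ω₁=-0.813, θ₂=0.008, ω₂=-0.339, θ₃=0.180, ω₃=0.396
apply F[4]=+15.000 → step 5: x=0.052, v=1.039, θ₁=-0.003, ω₁=-1.043, θ₂=0.001, ω₂=-0.408, θ₃=0.189, ω₃=0.498
apply F[5]=+15.000 → step 6: x=0.075, v=1.254, θ₁=-0.027, ω₁=-1.289, θ₂=-0.008, ω₂=-0.465, θ₃=0.200, ω₃=0.599
apply F[6]=+15.000 → step 7: x=0.102, v=1.471, θ₁=-0.055, ω₁=-1.551, θ₂=-0.018, ω₂=-0.509, θ₃=0.213, ω₃=0.695
apply F[7]=+15.000 → step 8: x=0.133, v=1.690, θ₁=-0.089, ω₁=-1.828, θ₂=-0.028, ω₂=-0.536, θ₃=0.227, ω₃=0.780
apply F[8]=+15.000 → step 9: x=0.169, v=1.910, θ₁=-0.128, ω₁=-2.114, θ₂=-0.039, ω₂=-0.548, θ₃=0.244, ω₃=0.847
apply F[9]=+15.000 → step 10: x=0.210, v=2.129, θ₁=-0.173, ω₁=-2.403, θ₂=-0.050, ω₂=-0.548, θ₃=0.261, ω₃=0.890
apply F[10]=+15.000 → step 11: x=0.255, v=2.344, θ₁=-0.224, ω₁=-2.685, θ₂=-0.061, ω₂=-0.542, θ₃=0.279, ω₃=0.904
apply F[11]=+15.000 → step 12: x=0.303, v=2.554, θ₁=-0.281, ω₁=-2.949, θ₂=-0.072, ω₂=-0.540, θ₃=0.297, ω₃=0.884
apply F[12]=+15.000 → step 13: x=0.357, v=2.756, θ₁=-0.342, ω₁=-3.187, θ₂=-0.083, ω₂=-0.552, θ₃=0.314, ω₃=0.833
apply F[13]=+15.000 → step 14: x=0.414, v=2.950, θ₁=-0.408, ω₁=-3.394, θ₂=-0.094, ω₂=-0.587, θ₃=0.330, ω₃=0.754
apply F[14]=+15.000 → step 15: x=0.475, v=3.135, θ₁=-0.478, ω₁=-3.568, θ₂=-0.107, ω₂=-0.654, θ₃=0.344, ω₃=0.651
apply F[15]=+15.000 → step 16: x=0.539, v=3.311, θ₁=-0.550, ω₁=-3.712, θ₂=-0.121, ω₂=-0.756, θ₃=0.356, ω₃=0.531
apply F[16]=+15.000 → step 17: x=0.607, v=3.479, θ₁=-0.626, ω₁=-3.829, θ₂=-0.137, ω₂=-0.893, θ₃=0.365, ω₃=0.399
apply F[17]=+15.000 → step 18: x=0.678, v=3.639, θ₁=-0.703, ω₁=-3.922, θ₂=-0.157, ω₂=-1.066, θ₃=0.372, ω₃=0.256
apply F[18]=+15.000 → step 19: x=0.752, v=3.792, θ₁=-0.783, ω₁=-3.994, θ₂=-0.180, ω₂=-1.271, θ₃=0.376, ω₃=0.106
apply F[19]=+15.000 → step 20: x=0.830, v=3.938, θ₁=-0.863, ω₁=-4.047, θ₂=-0.208, ω₂=-1.507, θ₃=0.376, ω₃=-0.051
apply F[20]=+15.000 → step 21: x=0.910, v=4.077, θ₁=-0.944, ω₁=-4.081, θ₂=-0.240, ω₂=-1.770, θ₃=0.373, ω₃=-0.216
apply F[21]=+15.000 → step 22: x=0.993, v=4.210, θ₁=-1.026, ω₁=-4.095, θ₂=-0.279, ω₂=-2.058, θ₃=0.367, ω₃=-0.391
apply F[22]=+15.000 → step 23: x=1.078, v=4.338, θ₁=-1.108, ω₁=-4.088, θ₂=-0.323, ω₂=-2.365, θ₃=0.358, ω₃=-0.579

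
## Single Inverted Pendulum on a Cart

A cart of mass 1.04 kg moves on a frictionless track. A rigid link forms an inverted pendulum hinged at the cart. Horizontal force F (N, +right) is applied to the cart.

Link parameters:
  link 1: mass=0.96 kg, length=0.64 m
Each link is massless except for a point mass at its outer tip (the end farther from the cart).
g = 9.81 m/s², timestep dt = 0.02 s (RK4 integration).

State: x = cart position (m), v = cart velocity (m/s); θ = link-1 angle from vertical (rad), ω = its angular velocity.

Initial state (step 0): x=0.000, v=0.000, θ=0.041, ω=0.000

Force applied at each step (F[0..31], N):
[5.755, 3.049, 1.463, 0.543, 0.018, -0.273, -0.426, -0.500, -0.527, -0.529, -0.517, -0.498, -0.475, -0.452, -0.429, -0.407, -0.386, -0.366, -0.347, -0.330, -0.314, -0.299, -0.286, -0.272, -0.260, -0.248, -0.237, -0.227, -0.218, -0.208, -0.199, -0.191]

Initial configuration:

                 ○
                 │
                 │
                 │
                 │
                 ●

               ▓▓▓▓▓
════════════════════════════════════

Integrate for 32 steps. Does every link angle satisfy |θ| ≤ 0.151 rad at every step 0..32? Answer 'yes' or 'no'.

apply F[0]=+5.755 → step 1: x=0.001, v=0.103, θ=0.040, ω=-0.149
apply F[1]=+3.049 → step 2: x=0.004, v=0.155, θ=0.036, ω=-0.218
apply F[2]=+1.463 → step 3: x=0.007, v=0.177, θ=0.031, ω=-0.242
apply F[3]=+0.543 → step 4: x=0.011, v=0.182, θ=0.026, ω=-0.241
apply F[4]=+0.018 → step 5: x=0.014, v=0.178, θ=0.022, ω=-0.228
apply F[5]=-0.273 → step 6: x=0.018, v=0.169, θ=0.017, ω=-0.208
apply F[6]=-0.426 → step 7: x=0.021, v=0.158, θ=0.013, ω=-0.186
apply F[7]=-0.500 → step 8: x=0.024, v=0.147, θ=0.010, ω=-0.164
apply F[8]=-0.527 → step 9: x=0.027, v=0.135, θ=0.007, ω=-0.144
apply F[9]=-0.529 → step 10: x=0.029, v=0.124, θ=0.004, ω=-0.124
apply F[10]=-0.517 → step 11: x=0.032, v=0.113, θ=0.002, ω=-0.107
apply F[11]=-0.498 → step 12: x=0.034, v=0.104, θ=-0.000, ω=-0.092
apply F[12]=-0.475 → step 13: x=0.036, v=0.095, θ=-0.002, ω=-0.078
apply F[13]=-0.452 → step 14: x=0.038, v=0.087, θ=-0.003, ω=-0.066
apply F[14]=-0.429 → step 15: x=0.039, v=0.079, θ=-0.004, ω=-0.055
apply F[15]=-0.407 → step 16: x=0.041, v=0.072, θ=-0.005, ω=-0.046
apply F[16]=-0.386 → step 17: x=0.042, v=0.066, θ=-0.006, ω=-0.038
apply F[17]=-0.366 → step 18: x=0.043, v=0.060, θ=-0.007, ω=-0.031
apply F[18]=-0.347 → step 19: x=0.045, v=0.055, θ=-0.008, ω=-0.025
apply F[19]=-0.330 → step 20: x=0.046, v=0.050, θ=-0.008, ω=-0.019
apply F[20]=-0.314 → step 21: x=0.047, v=0.045, θ=-0.008, ω=-0.015
apply F[21]=-0.299 → step 22: x=0.047, v=0.041, θ=-0.009, ω=-0.011
apply F[22]=-0.286 → step 23: x=0.048, v=0.037, θ=-0.009, ω=-0.007
apply F[23]=-0.272 → step 24: x=0.049, v=0.033, θ=-0.009, ω=-0.004
apply F[24]=-0.260 → step 25: x=0.050, v=0.030, θ=-0.009, ω=-0.002
apply F[25]=-0.248 → step 26: x=0.050, v=0.027, θ=-0.009, ω=0.001
apply F[26]=-0.237 → step 27: x=0.051, v=0.024, θ=-0.009, ω=0.002
apply F[27]=-0.227 → step 28: x=0.051, v=0.021, θ=-0.009, ω=0.004
apply F[28]=-0.218 → step 29: x=0.051, v=0.018, θ=-0.009, ω=0.005
apply F[29]=-0.208 → step 30: x=0.052, v=0.016, θ=-0.009, ω=0.007
apply F[30]=-0.199 → step 31: x=0.052, v=0.014, θ=-0.008, ω=0.007
apply F[31]=-0.191 → step 32: x=0.052, v=0.012, θ=-0.008, ω=0.008
Max |angle| over trajectory = 0.041 rad; bound = 0.151 → within bound.

Answer: yes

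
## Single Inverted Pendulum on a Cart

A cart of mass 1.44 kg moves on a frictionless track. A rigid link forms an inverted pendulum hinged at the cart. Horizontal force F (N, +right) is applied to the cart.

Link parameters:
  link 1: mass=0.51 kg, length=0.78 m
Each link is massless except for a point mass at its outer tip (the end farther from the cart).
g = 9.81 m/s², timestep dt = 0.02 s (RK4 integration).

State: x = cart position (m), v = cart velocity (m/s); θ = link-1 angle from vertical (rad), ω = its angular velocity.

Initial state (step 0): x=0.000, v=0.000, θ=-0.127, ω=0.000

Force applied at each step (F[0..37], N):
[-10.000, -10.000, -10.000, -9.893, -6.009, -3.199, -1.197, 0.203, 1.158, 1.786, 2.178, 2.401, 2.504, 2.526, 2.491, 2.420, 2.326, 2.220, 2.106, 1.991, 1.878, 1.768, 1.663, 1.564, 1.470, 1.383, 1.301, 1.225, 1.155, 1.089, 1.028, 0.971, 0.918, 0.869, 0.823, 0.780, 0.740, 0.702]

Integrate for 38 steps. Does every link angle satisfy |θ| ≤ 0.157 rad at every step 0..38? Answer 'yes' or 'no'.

apply F[0]=-10.000 → step 1: x=-0.001, v=-0.129, θ=-0.126, ω=0.133
apply F[1]=-10.000 → step 2: x=-0.005, v=-0.259, θ=-0.122, ω=0.267
apply F[2]=-10.000 → step 3: x=-0.012, v=-0.389, θ=-0.115, ω=0.403
apply F[3]=-9.893 → step 4: x=-0.021, v=-0.519, θ=-0.106, ω=0.540
apply F[4]=-6.009 → step 5: x=-0.032, v=-0.595, θ=-0.094, ω=0.612
apply F[5]=-3.199 → step 6: x=-0.044, v=-0.634, θ=-0.082, ω=0.639
apply F[6]=-1.197 → step 7: x=-0.057, v=-0.645, θ=-0.069, ω=0.635
apply F[7]=+0.203 → step 8: x=-0.070, v=-0.638, θ=-0.056, ω=0.611
apply F[8]=+1.158 → step 9: x=-0.082, v=-0.619, θ=-0.045, ω=0.573
apply F[9]=+1.786 → step 10: x=-0.094, v=-0.591, θ=-0.034, ω=0.528
apply F[10]=+2.178 → step 11: x=-0.106, v=-0.559, θ=-0.023, ω=0.480
apply F[11]=+2.401 → step 12: x=-0.117, v=-0.524, θ=-0.014, ω=0.431
apply F[12]=+2.504 → step 13: x=-0.127, v=-0.489, θ=-0.006, ω=0.382
apply F[13]=+2.526 → step 14: x=-0.136, v=-0.454, θ=0.001, ω=0.337
apply F[14]=+2.491 → step 15: x=-0.145, v=-0.419, θ=0.007, ω=0.294
apply F[15]=+2.420 → step 16: x=-0.153, v=-0.387, θ=0.013, ω=0.254
apply F[16]=+2.326 → step 17: x=-0.161, v=-0.355, θ=0.017, ω=0.218
apply F[17]=+2.220 → step 18: x=-0.167, v=-0.326, θ=0.021, ω=0.185
apply F[18]=+2.106 → step 19: x=-0.174, v=-0.298, θ=0.025, ω=0.155
apply F[19]=+1.991 → step 20: x=-0.179, v=-0.272, θ=0.028, ω=0.129
apply F[20]=+1.878 → step 21: x=-0.185, v=-0.248, θ=0.030, ω=0.105
apply F[21]=+1.768 → step 22: x=-0.189, v=-0.226, θ=0.032, ω=0.084
apply F[22]=+1.663 → step 23: x=-0.194, v=-0.205, θ=0.033, ω=0.066
apply F[23]=+1.564 → step 24: x=-0.197, v=-0.186, θ=0.035, ω=0.050
apply F[24]=+1.470 → step 25: x=-0.201, v=-0.168, θ=0.035, ω=0.036
apply F[25]=+1.383 → step 26: x=-0.204, v=-0.151, θ=0.036, ω=0.023
apply F[26]=+1.301 → step 27: x=-0.207, v=-0.135, θ=0.036, ω=0.012
apply F[27]=+1.225 → step 28: x=-0.210, v=-0.121, θ=0.037, ω=0.003
apply F[28]=+1.155 → step 29: x=-0.212, v=-0.107, θ=0.037, ω=-0.005
apply F[29]=+1.089 → step 30: x=-0.214, v=-0.095, θ=0.036, ω=-0.012
apply F[30]=+1.028 → step 31: x=-0.216, v=-0.083, θ=0.036, ω=-0.018
apply F[31]=+0.971 → step 32: x=-0.217, v=-0.072, θ=0.036, ω=-0.023
apply F[32]=+0.918 → step 33: x=-0.219, v=-0.062, θ=0.035, ω=-0.027
apply F[33]=+0.869 → step 34: x=-0.220, v=-0.052, θ=0.035, ω=-0.031
apply F[34]=+0.823 → step 35: x=-0.221, v=-0.043, θ=0.034, ω=-0.034
apply F[35]=+0.780 → step 36: x=-0.221, v=-0.035, θ=0.033, ω=-0.036
apply F[36]=+0.740 → step 37: x=-0.222, v=-0.027, θ=0.032, ω=-0.038
apply F[37]=+0.702 → step 38: x=-0.223, v=-0.019, θ=0.032, ω=-0.040
Max |angle| over trajectory = 0.127 rad; bound = 0.157 → within bound.

Answer: yes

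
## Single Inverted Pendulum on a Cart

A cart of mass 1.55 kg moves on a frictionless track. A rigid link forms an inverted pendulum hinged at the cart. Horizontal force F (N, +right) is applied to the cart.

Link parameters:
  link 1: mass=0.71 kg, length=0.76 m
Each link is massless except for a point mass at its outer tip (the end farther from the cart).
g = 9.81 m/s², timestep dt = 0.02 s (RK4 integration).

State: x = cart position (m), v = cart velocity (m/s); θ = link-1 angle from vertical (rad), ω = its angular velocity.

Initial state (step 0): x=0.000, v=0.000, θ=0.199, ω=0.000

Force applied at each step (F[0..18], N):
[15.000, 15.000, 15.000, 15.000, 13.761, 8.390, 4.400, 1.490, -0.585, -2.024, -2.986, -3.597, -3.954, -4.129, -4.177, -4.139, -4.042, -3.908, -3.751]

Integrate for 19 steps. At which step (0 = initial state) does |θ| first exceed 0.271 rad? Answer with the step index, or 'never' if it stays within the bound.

apply F[0]=+15.000 → step 1: x=0.002, v=0.173, θ=0.197, ω=-0.172
apply F[1]=+15.000 → step 2: x=0.007, v=0.347, θ=0.192, ω=-0.346
apply F[2]=+15.000 → step 3: x=0.016, v=0.521, θ=0.183, ω=-0.524
apply F[3]=+15.000 → step 4: x=0.028, v=0.697, θ=0.171, ω=-0.706
apply F[4]=+13.761 → step 5: x=0.043, v=0.859, θ=0.155, ω=-0.874
apply F[5]=+8.390 → step 6: x=0.061, v=0.954, θ=0.137, ω=-0.960
apply F[6]=+4.400 → step 7: x=0.081, v=1.000, θ=0.118, ω=-0.988
apply F[7]=+1.490 → step 8: x=0.101, v=1.010, θ=0.098, ω=-0.973
apply F[8]=-0.585 → step 9: x=0.121, v=0.996, θ=0.079, ω=-0.931
apply F[9]=-2.024 → step 10: x=0.141, v=0.964, θ=0.061, ω=-0.871
apply F[10]=-2.986 → step 11: x=0.160, v=0.921, θ=0.044, ω=-0.801
apply F[11]=-3.597 → step 12: x=0.178, v=0.871, θ=0.029, ω=-0.727
apply F[12]=-3.954 → step 13: x=0.194, v=0.818, θ=0.015, ω=-0.652
apply F[13]=-4.129 → step 14: x=0.210, v=0.764, θ=0.003, ω=-0.578
apply F[14]=-4.177 → step 15: x=0.225, v=0.711, θ=-0.008, ω=-0.508
apply F[15]=-4.139 → step 16: x=0.239, v=0.658, θ=-0.018, ω=-0.443
apply F[16]=-4.042 → step 17: x=0.251, v=0.608, θ=-0.026, ω=-0.382
apply F[17]=-3.908 → step 18: x=0.263, v=0.560, θ=-0.033, ω=-0.327
apply F[18]=-3.751 → step 19: x=0.274, v=0.515, θ=-0.039, ω=-0.277
max |θ| = 0.199 ≤ 0.271 over all 20 states.

Answer: never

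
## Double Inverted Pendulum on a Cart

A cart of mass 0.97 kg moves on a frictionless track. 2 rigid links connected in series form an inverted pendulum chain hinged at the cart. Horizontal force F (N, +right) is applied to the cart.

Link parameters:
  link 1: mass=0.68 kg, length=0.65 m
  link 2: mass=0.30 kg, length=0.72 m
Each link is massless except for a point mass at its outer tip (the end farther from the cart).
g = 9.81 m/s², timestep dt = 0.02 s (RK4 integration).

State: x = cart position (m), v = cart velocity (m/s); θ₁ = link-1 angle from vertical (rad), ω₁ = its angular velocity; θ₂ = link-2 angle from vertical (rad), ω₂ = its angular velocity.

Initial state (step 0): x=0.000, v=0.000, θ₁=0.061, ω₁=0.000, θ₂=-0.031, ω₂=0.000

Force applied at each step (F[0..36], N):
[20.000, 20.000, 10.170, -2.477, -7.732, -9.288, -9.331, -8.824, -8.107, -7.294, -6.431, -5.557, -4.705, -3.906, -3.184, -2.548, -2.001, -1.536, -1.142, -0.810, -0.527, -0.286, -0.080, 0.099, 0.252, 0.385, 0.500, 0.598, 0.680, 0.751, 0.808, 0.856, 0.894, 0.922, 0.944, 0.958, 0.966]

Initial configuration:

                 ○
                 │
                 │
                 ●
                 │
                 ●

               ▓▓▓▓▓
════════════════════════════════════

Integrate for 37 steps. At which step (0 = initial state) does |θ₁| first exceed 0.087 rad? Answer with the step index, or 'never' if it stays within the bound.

apply F[0]=+20.000 → step 1: x=0.004, v=0.399, θ₁=0.055, ω₁=-0.582, θ₂=-0.031, ω₂=-0.039
apply F[1]=+20.000 → step 2: x=0.016, v=0.802, θ₁=0.038, ω₁=-1.176, θ₂=-0.033, ω₂=-0.072
apply F[2]=+10.170 → step 3: x=0.034, v=1.007, θ₁=0.011, ω₁=-1.477, θ₂=-0.034, ω₂=-0.092
apply F[3]=-2.477 → step 4: x=0.054, v=0.957, θ₁=-0.018, ω₁=-1.396, θ₂=-0.036, ω₂=-0.103
apply F[4]=-7.732 → step 5: x=0.071, v=0.803, θ₁=-0.043, ω₁=-1.168, θ₂=-0.038, ω₂=-0.105
apply F[5]=-9.288 → step 6: x=0.086, v=0.622, θ₁=-0.064, ω₁=-0.909, θ₂=-0.040, ω₂=-0.100
apply F[6]=-9.331 → step 7: x=0.096, v=0.444, θ₁=-0.080, ω₁=-0.662, θ₂=-0.042, ω₂=-0.087
apply F[7]=-8.824 → step 8: x=0.103, v=0.280, θ₁=-0.091, ω₁=-0.442, θ₂=-0.044, ω₂=-0.070
apply F[8]=-8.107 → step 9: x=0.108, v=0.132, θ₁=-0.098, ω₁=-0.251, θ₂=-0.045, ω₂=-0.049
apply F[9]=-7.294 → step 10: x=0.109, v=0.003, θ₁=-0.101, ω₁=-0.091, θ₂=-0.046, ω₂=-0.027
apply F[10]=-6.431 → step 11: x=0.108, v=-0.109, θ₁=-0.101, ω₁=0.042, θ₂=-0.046, ω₂=-0.004
apply F[11]=-5.557 → step 12: x=0.105, v=-0.203, θ₁=-0.100, ω₁=0.148, θ₂=-0.046, ω₂=0.019
apply F[12]=-4.705 → step 13: x=0.100, v=-0.280, θ₁=-0.096, ω₁=0.229, θ₂=-0.045, ω₂=0.040
apply F[13]=-3.906 → step 14: x=0.094, v=-0.341, θ₁=-0.091, ω₁=0.289, θ₂=-0.044, ω₂=0.059
apply F[14]=-3.184 → step 15: x=0.086, v=-0.389, θ₁=-0.084, ω₁=0.330, θ₂=-0.043, ω₂=0.076
apply F[15]=-2.548 → step 16: x=0.078, v=-0.426, θ₁=-0.078, ω₁=0.356, θ₂=-0.041, ω₂=0.092
apply F[16]=-2.001 → step 17: x=0.069, v=-0.453, θ₁=-0.070, ω₁=0.371, θ₂=-0.039, ω₂=0.105
apply F[17]=-1.536 → step 18: x=0.060, v=-0.471, θ₁=-0.063, ω₁=0.375, θ₂=-0.037, ω₂=0.116
apply F[18]=-1.142 → step 19: x=0.051, v=-0.483, θ₁=-0.055, ω₁=0.373, θ₂=-0.035, ω₂=0.125
apply F[19]=-0.810 → step 20: x=0.041, v=-0.490, θ₁=-0.048, ω₁=0.365, θ₂=-0.032, ω₂=0.132
apply F[20]=-0.527 → step 21: x=0.031, v=-0.492, θ₁=-0.041, ω₁=0.353, θ₂=-0.029, ω₂=0.138
apply F[21]=-0.286 → step 22: x=0.021, v=-0.490, θ₁=-0.034, ω₁=0.338, θ₂=-0.027, ω₂=0.141
apply F[22]=-0.080 → step 23: x=0.012, v=-0.486, θ₁=-0.027, ω₁=0.321, θ₂=-0.024, ω₂=0.143
apply F[23]=+0.099 → step 24: x=0.002, v=-0.479, θ₁=-0.021, ω₁=0.303, θ₂=-0.021, ω₂=0.144
apply F[24]=+0.252 → step 25: x=-0.008, v=-0.470, θ₁=-0.015, ω₁=0.284, θ₂=-0.018, ω₂=0.144
apply F[25]=+0.385 → step 26: x=-0.017, v=-0.460, θ₁=-0.010, ω₁=0.265, θ₂=-0.015, ω₂=0.142
apply F[26]=+0.500 → step 27: x=-0.026, v=-0.448, θ₁=-0.005, ω₁=0.246, θ₂=-0.012, ω₂=0.140
apply F[27]=+0.598 → step 28: x=-0.035, v=-0.435, θ₁=0.000, ω₁=0.227, θ₂=-0.010, ω₂=0.136
apply F[28]=+0.680 → step 29: x=-0.043, v=-0.422, θ₁=0.004, ω₁=0.208, θ₂=-0.007, ω₂=0.132
apply F[29]=+0.751 → step 30: x=-0.052, v=-0.408, θ₁=0.008, ω₁=0.189, θ₂=-0.004, ω₂=0.127
apply F[30]=+0.808 → step 31: x=-0.060, v=-0.393, θ₁=0.012, ω₁=0.172, θ₂=-0.002, ω₂=0.122
apply F[31]=+0.856 → step 32: x=-0.067, v=-0.378, θ₁=0.015, ω₁=0.155, θ₂=0.001, ω₂=0.117
apply F[32]=+0.894 → step 33: x=-0.075, v=-0.363, θ₁=0.018, ω₁=0.138, θ₂=0.003, ω₂=0.111
apply F[33]=+0.922 → step 34: x=-0.082, v=-0.348, θ₁=0.021, ω₁=0.123, θ₂=0.005, ω₂=0.105
apply F[34]=+0.944 → step 35: x=-0.089, v=-0.333, θ₁=0.023, ω₁=0.108, θ₂=0.007, ω₂=0.099
apply F[35]=+0.958 → step 36: x=-0.095, v=-0.318, θ₁=0.025, ω₁=0.095, θ₂=0.009, ω₂=0.092
apply F[36]=+0.966 → step 37: x=-0.101, v=-0.303, θ₁=0.027, ω₁=0.082, θ₂=0.011, ω₂=0.086
|θ₁| = 0.091 > 0.087 first at step 8.

Answer: 8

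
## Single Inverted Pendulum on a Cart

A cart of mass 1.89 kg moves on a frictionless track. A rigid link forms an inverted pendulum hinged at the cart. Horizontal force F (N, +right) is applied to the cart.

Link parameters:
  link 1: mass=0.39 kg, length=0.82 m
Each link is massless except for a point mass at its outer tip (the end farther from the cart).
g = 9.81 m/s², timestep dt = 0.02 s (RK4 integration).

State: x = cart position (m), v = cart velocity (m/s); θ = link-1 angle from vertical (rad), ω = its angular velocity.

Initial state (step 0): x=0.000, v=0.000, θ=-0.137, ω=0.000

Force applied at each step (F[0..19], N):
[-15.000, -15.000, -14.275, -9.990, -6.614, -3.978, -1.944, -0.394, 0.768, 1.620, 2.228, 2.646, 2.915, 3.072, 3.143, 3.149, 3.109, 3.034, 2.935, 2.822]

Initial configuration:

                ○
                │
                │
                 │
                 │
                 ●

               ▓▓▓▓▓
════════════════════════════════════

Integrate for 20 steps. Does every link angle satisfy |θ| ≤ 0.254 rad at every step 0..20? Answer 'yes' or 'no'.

Answer: yes

Derivation:
apply F[0]=-15.000 → step 1: x=-0.002, v=-0.153, θ=-0.135, ω=0.152
apply F[1]=-15.000 → step 2: x=-0.006, v=-0.306, θ=-0.131, ω=0.305
apply F[2]=-14.275 → step 3: x=-0.014, v=-0.451, θ=-0.123, ω=0.450
apply F[3]=-9.990 → step 4: x=-0.024, v=-0.552, θ=-0.113, ω=0.544
apply F[4]=-6.614 → step 5: x=-0.035, v=-0.617, θ=-0.102, ω=0.598
apply F[5]=-3.978 → step 6: x=-0.048, v=-0.656, θ=-0.090, ω=0.622
apply F[6]=-1.944 → step 7: x=-0.061, v=-0.673, θ=-0.077, ω=0.623
apply F[7]=-0.394 → step 8: x=-0.075, v=-0.674, θ=-0.065, ω=0.607
apply F[8]=+0.768 → step 9: x=-0.088, v=-0.664, θ=-0.053, ω=0.580
apply F[9]=+1.620 → step 10: x=-0.101, v=-0.645, θ=-0.042, ω=0.546
apply F[10]=+2.228 → step 11: x=-0.114, v=-0.620, θ=-0.031, ω=0.507
apply F[11]=+2.646 → step 12: x=-0.126, v=-0.591, θ=-0.022, ω=0.465
apply F[12]=+2.915 → step 13: x=-0.138, v=-0.559, θ=-0.013, ω=0.422
apply F[13]=+3.072 → step 14: x=-0.148, v=-0.527, θ=-0.005, ω=0.380
apply F[14]=+3.143 → step 15: x=-0.159, v=-0.493, θ=0.002, ω=0.339
apply F[15]=+3.149 → step 16: x=-0.168, v=-0.460, θ=0.009, ω=0.300
apply F[16]=+3.109 → step 17: x=-0.177, v=-0.428, θ=0.014, ω=0.263
apply F[17]=+3.034 → step 18: x=-0.185, v=-0.396, θ=0.019, ω=0.229
apply F[18]=+2.935 → step 19: x=-0.193, v=-0.366, θ=0.024, ω=0.198
apply F[19]=+2.822 → step 20: x=-0.200, v=-0.337, θ=0.027, ω=0.168
Max |angle| over trajectory = 0.137 rad; bound = 0.254 → within bound.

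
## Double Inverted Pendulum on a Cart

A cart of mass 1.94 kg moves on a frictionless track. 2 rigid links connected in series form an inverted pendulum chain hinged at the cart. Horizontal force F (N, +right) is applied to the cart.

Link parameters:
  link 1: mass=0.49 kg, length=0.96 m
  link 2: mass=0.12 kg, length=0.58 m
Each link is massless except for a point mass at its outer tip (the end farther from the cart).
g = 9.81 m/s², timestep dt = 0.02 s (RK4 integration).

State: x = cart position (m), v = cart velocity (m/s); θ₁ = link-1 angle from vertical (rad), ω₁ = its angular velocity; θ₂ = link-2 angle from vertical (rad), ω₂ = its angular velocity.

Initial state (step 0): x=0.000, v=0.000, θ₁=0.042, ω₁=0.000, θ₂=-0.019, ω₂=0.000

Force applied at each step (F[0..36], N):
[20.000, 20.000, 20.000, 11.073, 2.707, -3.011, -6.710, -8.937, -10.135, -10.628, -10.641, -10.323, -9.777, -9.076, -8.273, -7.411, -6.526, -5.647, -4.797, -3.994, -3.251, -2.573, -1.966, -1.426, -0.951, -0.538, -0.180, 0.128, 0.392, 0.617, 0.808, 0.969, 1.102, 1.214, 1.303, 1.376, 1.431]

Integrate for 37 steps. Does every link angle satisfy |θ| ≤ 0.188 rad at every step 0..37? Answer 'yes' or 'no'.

Answer: yes

Derivation:
apply F[0]=+20.000 → step 1: x=0.002, v=0.204, θ₁=0.040, ω₁=-0.200, θ₂=-0.019, ω₂=-0.026
apply F[1]=+20.000 → step 2: x=0.008, v=0.407, θ₁=0.034, ω₁=-0.402, θ₂=-0.020, ω₂=-0.051
apply F[2]=+20.000 → step 3: x=0.018, v=0.612, θ₁=0.024, ω₁=-0.606, θ₂=-0.021, ω₂=-0.072
apply F[3]=+11.073 → step 4: x=0.032, v=0.725, θ₁=0.011, ω₁=-0.718, θ₂=-0.023, ω₂=-0.088
apply F[4]=+2.707 → step 5: x=0.046, v=0.753, θ₁=-0.004, ω₁=-0.745, θ₂=-0.025, ω₂=-0.099
apply F[5]=-3.011 → step 6: x=0.061, v=0.722, θ₁=-0.019, ω₁=-0.715, θ₂=-0.027, ω₂=-0.105
apply F[6]=-6.710 → step 7: x=0.075, v=0.655, θ₁=-0.032, ω₁=-0.650, θ₂=-0.029, ω₂=-0.106
apply F[7]=-8.937 → step 8: x=0.087, v=0.565, θ₁=-0.044, ω₁=-0.565, θ₂=-0.031, ω₂=-0.102
apply F[8]=-10.135 → step 9: x=0.097, v=0.463, θ₁=-0.055, ω₁=-0.470, θ₂=-0.033, ω₂=-0.095
apply F[9]=-10.628 → step 10: x=0.106, v=0.357, θ₁=-0.063, ω₁=-0.374, θ₂=-0.035, ω₂=-0.084
apply F[10]=-10.641 → step 11: x=0.112, v=0.252, θ₁=-0.070, ω₁=-0.279, θ₂=-0.036, ω₂=-0.071
apply F[11]=-10.323 → step 12: x=0.116, v=0.150, θ₁=-0.074, ω₁=-0.190, θ₂=-0.038, ω₂=-0.056
apply F[12]=-9.777 → step 13: x=0.118, v=0.054, θ₁=-0.077, ω₁=-0.108, θ₂=-0.039, ω₂=-0.039
apply F[13]=-9.076 → step 14: x=0.118, v=-0.035, θ₁=-0.079, ω₁=-0.034, θ₂=-0.039, ω₂=-0.022
apply F[14]=-8.273 → step 15: x=0.117, v=-0.115, θ₁=-0.079, ω₁=0.032, θ₂=-0.039, ω₂=-0.005
apply F[15]=-7.411 → step 16: x=0.113, v=-0.186, θ₁=-0.078, ω₁=0.088, θ₂=-0.039, ω₂=0.012
apply F[16]=-6.526 → step 17: x=0.109, v=-0.249, θ₁=-0.075, ω₁=0.135, θ₂=-0.039, ω₂=0.028
apply F[17]=-5.647 → step 18: x=0.104, v=-0.302, θ₁=-0.072, ω₁=0.174, θ₂=-0.038, ω₂=0.043
apply F[18]=-4.797 → step 19: x=0.097, v=-0.347, θ₁=-0.068, ω₁=0.205, θ₂=-0.037, ω₂=0.056
apply F[19]=-3.994 → step 20: x=0.090, v=-0.384, θ₁=-0.064, ω₁=0.228, θ₂=-0.036, ω₂=0.069
apply F[20]=-3.251 → step 21: x=0.082, v=-0.414, θ₁=-0.059, ω₁=0.245, θ₂=-0.035, ω₂=0.080
apply F[21]=-2.573 → step 22: x=0.073, v=-0.437, θ₁=-0.054, ω₁=0.257, θ₂=-0.033, ω₂=0.090
apply F[22]=-1.966 → step 23: x=0.064, v=-0.454, θ₁=-0.049, ω₁=0.263, θ₂=-0.031, ω₂=0.098
apply F[23]=-1.426 → step 24: x=0.055, v=-0.466, θ₁=-0.044, ω₁=0.265, θ₂=-0.029, ω₂=0.105
apply F[24]=-0.951 → step 25: x=0.046, v=-0.473, θ₁=-0.039, ω₁=0.263, θ₂=-0.027, ω₂=0.110
apply F[25]=-0.538 → step 26: x=0.036, v=-0.477, θ₁=-0.033, ω₁=0.259, θ₂=-0.025, ω₂=0.115
apply F[26]=-0.180 → step 27: x=0.027, v=-0.477, θ₁=-0.028, ω₁=0.252, θ₂=-0.022, ω₂=0.118
apply F[27]=+0.128 → step 28: x=0.017, v=-0.474, θ₁=-0.023, ω₁=0.244, θ₂=-0.020, ω₂=0.120
apply F[28]=+0.392 → step 29: x=0.008, v=-0.469, θ₁=-0.019, ω₁=0.234, θ₂=-0.017, ω₂=0.121
apply F[29]=+0.617 → step 30: x=-0.001, v=-0.461, θ₁=-0.014, ω₁=0.223, θ₂=-0.015, ω₂=0.121
apply F[30]=+0.808 → step 31: x=-0.011, v=-0.452, θ₁=-0.010, ω₁=0.211, θ₂=-0.013, ω₂=0.120
apply F[31]=+0.969 → step 32: x=-0.020, v=-0.442, θ₁=-0.006, ω₁=0.199, θ₂=-0.010, ω₂=0.118
apply F[32]=+1.102 → step 33: x=-0.028, v=-0.430, θ₁=-0.002, ω₁=0.186, θ₂=-0.008, ω₂=0.116
apply F[33]=+1.214 → step 34: x=-0.037, v=-0.418, θ₁=0.002, ω₁=0.174, θ₂=-0.006, ω₂=0.113
apply F[34]=+1.303 → step 35: x=-0.045, v=-0.404, θ₁=0.005, ω₁=0.161, θ₂=-0.003, ω₂=0.110
apply F[35]=+1.376 → step 36: x=-0.053, v=-0.391, θ₁=0.008, ω₁=0.149, θ₂=-0.001, ω₂=0.106
apply F[36]=+1.431 → step 37: x=-0.061, v=-0.376, θ₁=0.011, ω₁=0.136, θ₂=0.001, ω₂=0.102
Max |angle| over trajectory = 0.079 rad; bound = 0.188 → within bound.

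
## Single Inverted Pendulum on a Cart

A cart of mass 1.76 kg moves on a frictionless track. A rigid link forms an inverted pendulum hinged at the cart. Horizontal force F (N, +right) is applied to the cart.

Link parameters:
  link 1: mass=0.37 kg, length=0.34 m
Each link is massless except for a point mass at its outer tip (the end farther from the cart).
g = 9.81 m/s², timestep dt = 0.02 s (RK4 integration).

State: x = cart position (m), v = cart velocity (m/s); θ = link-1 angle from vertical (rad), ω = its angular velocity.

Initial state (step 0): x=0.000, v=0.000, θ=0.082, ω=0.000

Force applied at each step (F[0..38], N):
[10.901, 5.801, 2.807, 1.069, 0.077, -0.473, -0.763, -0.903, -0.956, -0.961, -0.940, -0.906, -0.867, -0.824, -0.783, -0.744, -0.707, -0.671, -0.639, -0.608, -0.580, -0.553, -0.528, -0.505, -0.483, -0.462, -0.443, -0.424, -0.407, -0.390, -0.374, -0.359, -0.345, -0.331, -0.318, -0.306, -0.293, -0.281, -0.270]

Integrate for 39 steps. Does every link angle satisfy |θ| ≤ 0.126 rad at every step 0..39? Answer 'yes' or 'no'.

Answer: yes

Derivation:
apply F[0]=+10.901 → step 1: x=0.001, v=0.120, θ=0.079, ω=-0.306
apply F[1]=+5.801 → step 2: x=0.004, v=0.183, θ=0.071, ω=-0.447
apply F[2]=+2.807 → step 3: x=0.008, v=0.212, θ=0.062, ω=-0.494
apply F[3]=+1.069 → step 4: x=0.013, v=0.222, θ=0.052, ω=-0.490
apply F[4]=+0.077 → step 5: x=0.017, v=0.221, θ=0.043, ω=-0.459
apply F[5]=-0.473 → step 6: x=0.021, v=0.214, θ=0.034, ω=-0.417
apply F[6]=-0.763 → step 7: x=0.025, v=0.204, θ=0.026, ω=-0.370
apply F[7]=-0.903 → step 8: x=0.029, v=0.193, θ=0.019, ω=-0.324
apply F[8]=-0.956 → step 9: x=0.033, v=0.181, θ=0.013, ω=-0.281
apply F[9]=-0.961 → step 10: x=0.037, v=0.170, θ=0.008, ω=-0.242
apply F[10]=-0.940 → step 11: x=0.040, v=0.159, θ=0.003, ω=-0.207
apply F[11]=-0.906 → step 12: x=0.043, v=0.149, θ=-0.000, ω=-0.175
apply F[12]=-0.867 → step 13: x=0.046, v=0.139, θ=-0.004, ω=-0.148
apply F[13]=-0.824 → step 14: x=0.049, v=0.130, θ=-0.006, ω=-0.124
apply F[14]=-0.783 → step 15: x=0.051, v=0.121, θ=-0.009, ω=-0.103
apply F[15]=-0.744 → step 16: x=0.054, v=0.113, θ=-0.010, ω=-0.085
apply F[16]=-0.707 → step 17: x=0.056, v=0.106, θ=-0.012, ω=-0.069
apply F[17]=-0.671 → step 18: x=0.058, v=0.099, θ=-0.013, ω=-0.055
apply F[18]=-0.639 → step 19: x=0.060, v=0.092, θ=-0.014, ω=-0.044
apply F[19]=-0.608 → step 20: x=0.061, v=0.086, θ=-0.015, ω=-0.033
apply F[20]=-0.580 → step 21: x=0.063, v=0.080, θ=-0.016, ω=-0.025
apply F[21]=-0.553 → step 22: x=0.065, v=0.074, θ=-0.016, ω=-0.017
apply F[22]=-0.528 → step 23: x=0.066, v=0.069, θ=-0.016, ω=-0.011
apply F[23]=-0.505 → step 24: x=0.067, v=0.064, θ=-0.016, ω=-0.005
apply F[24]=-0.483 → step 25: x=0.069, v=0.059, θ=-0.017, ω=-0.001
apply F[25]=-0.462 → step 26: x=0.070, v=0.054, θ=-0.016, ω=0.003
apply F[26]=-0.443 → step 27: x=0.071, v=0.050, θ=-0.016, ω=0.006
apply F[27]=-0.424 → step 28: x=0.072, v=0.046, θ=-0.016, ω=0.009
apply F[28]=-0.407 → step 29: x=0.073, v=0.042, θ=-0.016, ω=0.011
apply F[29]=-0.390 → step 30: x=0.073, v=0.038, θ=-0.016, ω=0.013
apply F[30]=-0.374 → step 31: x=0.074, v=0.034, θ=-0.016, ω=0.015
apply F[31]=-0.359 → step 32: x=0.075, v=0.031, θ=-0.015, ω=0.016
apply F[32]=-0.345 → step 33: x=0.075, v=0.028, θ=-0.015, ω=0.017
apply F[33]=-0.331 → step 34: x=0.076, v=0.025, θ=-0.015, ω=0.018
apply F[34]=-0.318 → step 35: x=0.076, v=0.022, θ=-0.014, ω=0.019
apply F[35]=-0.306 → step 36: x=0.077, v=0.019, θ=-0.014, ω=0.019
apply F[36]=-0.293 → step 37: x=0.077, v=0.016, θ=-0.013, ω=0.019
apply F[37]=-0.281 → step 38: x=0.077, v=0.013, θ=-0.013, ω=0.020
apply F[38]=-0.270 → step 39: x=0.078, v=0.011, θ=-0.013, ω=0.020
Max |angle| over trajectory = 0.082 rad; bound = 0.126 → within bound.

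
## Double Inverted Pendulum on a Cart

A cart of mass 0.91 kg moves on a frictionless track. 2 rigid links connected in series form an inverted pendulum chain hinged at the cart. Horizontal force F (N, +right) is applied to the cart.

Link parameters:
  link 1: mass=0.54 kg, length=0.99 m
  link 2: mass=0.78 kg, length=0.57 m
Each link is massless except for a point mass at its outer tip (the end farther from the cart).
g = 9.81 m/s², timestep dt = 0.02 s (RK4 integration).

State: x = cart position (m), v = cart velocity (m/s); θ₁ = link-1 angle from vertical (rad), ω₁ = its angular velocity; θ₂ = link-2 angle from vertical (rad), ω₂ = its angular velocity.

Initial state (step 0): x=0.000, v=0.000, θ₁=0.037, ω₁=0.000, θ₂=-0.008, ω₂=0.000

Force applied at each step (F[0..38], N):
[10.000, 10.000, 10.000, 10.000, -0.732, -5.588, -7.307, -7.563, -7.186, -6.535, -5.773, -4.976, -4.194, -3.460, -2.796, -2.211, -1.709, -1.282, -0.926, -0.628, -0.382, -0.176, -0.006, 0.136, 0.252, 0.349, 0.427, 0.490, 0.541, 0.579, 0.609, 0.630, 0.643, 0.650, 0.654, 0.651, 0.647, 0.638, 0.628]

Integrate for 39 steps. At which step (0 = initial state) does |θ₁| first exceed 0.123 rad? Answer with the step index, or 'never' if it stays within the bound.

apply F[0]=+10.000 → step 1: x=0.002, v=0.209, θ₁=0.035, ω₁=-0.191, θ₂=-0.008, ω₂=-0.039
apply F[1]=+10.000 → step 2: x=0.008, v=0.419, θ₁=0.029, ω₁=-0.384, θ₂=-0.010, ω₂=-0.074
apply F[2]=+10.000 → step 3: x=0.019, v=0.632, θ₁=0.020, ω₁=-0.584, θ₂=-0.011, ω₂=-0.104
apply F[3]=+10.000 → step 4: x=0.034, v=0.848, θ₁=0.006, ω₁=-0.793, θ₂=-0.014, ω₂=-0.125
apply F[4]=-0.732 → step 5: x=0.050, v=0.833, θ₁=-0.010, ω₁=-0.774, θ₂=-0.016, ω₂=-0.135
apply F[5]=-5.588 → step 6: x=0.066, v=0.715, θ₁=-0.024, ω₁=-0.658, θ₂=-0.019, ω₂=-0.135
apply F[6]=-7.307 → step 7: x=0.079, v=0.562, θ₁=-0.036, ω₁=-0.513, θ₂=-0.022, ω₂=-0.127
apply F[7]=-7.563 → step 8: x=0.088, v=0.408, θ₁=-0.045, ω₁=-0.370, θ₂=-0.024, ω₂=-0.112
apply F[8]=-7.186 → step 9: x=0.095, v=0.264, θ₁=-0.051, ω₁=-0.241, θ₂=-0.026, ω₂=-0.093
apply F[9]=-6.535 → step 10: x=0.099, v=0.136, θ₁=-0.054, ω₁=-0.130, θ₂=-0.028, ω₂=-0.071
apply F[10]=-5.773 → step 11: x=0.101, v=0.025, θ₁=-0.056, ω₁=-0.037, θ₂=-0.029, ω₂=-0.047
apply F[11]=-4.976 → step 12: x=0.100, v=-0.068, θ₁=-0.056, ω₁=0.038, θ₂=-0.030, ω₂=-0.024
apply F[12]=-4.194 → step 13: x=0.098, v=-0.144, θ₁=-0.055, ω₁=0.096, θ₂=-0.030, ω₂=-0.002
apply F[13]=-3.460 → step 14: x=0.095, v=-0.205, θ₁=-0.052, ω₁=0.140, θ₂=-0.030, ω₂=0.018
apply F[14]=-2.796 → step 15: x=0.090, v=-0.252, θ₁=-0.049, ω₁=0.171, θ₂=-0.029, ω₂=0.036
apply F[15]=-2.211 → step 16: x=0.085, v=-0.287, θ₁=-0.046, ω₁=0.192, θ₂=-0.028, ω₂=0.052
apply F[16]=-1.709 → step 17: x=0.079, v=-0.312, θ₁=-0.042, ω₁=0.204, θ₂=-0.027, ω₂=0.065
apply F[17]=-1.282 → step 18: x=0.072, v=-0.329, θ₁=-0.038, ω₁=0.209, θ₂=-0.026, ω₂=0.077
apply F[18]=-0.926 → step 19: x=0.066, v=-0.339, θ₁=-0.033, ω₁=0.210, θ₂=-0.024, ω₂=0.085
apply F[19]=-0.628 → step 20: x=0.059, v=-0.344, θ₁=-0.029, ω₁=0.206, θ₂=-0.022, ω₂=0.092
apply F[20]=-0.382 → step 21: x=0.052, v=-0.345, θ₁=-0.025, ω₁=0.200, θ₂=-0.020, ω₂=0.097
apply F[21]=-0.176 → step 22: x=0.045, v=-0.342, θ₁=-0.021, ω₁=0.191, θ₂=-0.018, ω₂=0.100
apply F[22]=-0.006 → step 23: x=0.038, v=-0.337, θ₁=-0.017, ω₁=0.182, θ₂=-0.016, ω₂=0.102
apply F[23]=+0.136 → step 24: x=0.032, v=-0.329, θ₁=-0.014, ω₁=0.171, θ₂=-0.014, ω₂=0.102
apply F[24]=+0.252 → step 25: x=0.025, v=-0.320, θ₁=-0.011, ω₁=0.160, θ₂=-0.012, ω₂=0.101
apply F[25]=+0.349 → step 26: x=0.019, v=-0.310, θ₁=-0.008, ω₁=0.148, θ₂=-0.010, ω₂=0.099
apply F[26]=+0.427 → step 27: x=0.013, v=-0.299, θ₁=-0.005, ω₁=0.137, θ₂=-0.008, ω₂=0.097
apply F[27]=+0.490 → step 28: x=0.007, v=-0.287, θ₁=-0.002, ω₁=0.125, θ₂=-0.006, ω₂=0.093
apply F[28]=+0.541 → step 29: x=0.001, v=-0.275, θ₁=0.000, ω₁=0.114, θ₂=-0.005, ω₂=0.089
apply F[29]=+0.579 → step 30: x=-0.004, v=-0.263, θ₁=0.002, ω₁=0.103, θ₂=-0.003, ω₂=0.085
apply F[30]=+0.609 → step 31: x=-0.009, v=-0.250, θ₁=0.004, ω₁=0.093, θ₂=-0.001, ω₂=0.081
apply F[31]=+0.630 → step 32: x=-0.014, v=-0.238, θ₁=0.006, ω₁=0.083, θ₂=0.000, ω₂=0.076
apply F[32]=+0.643 → step 33: x=-0.019, v=-0.226, θ₁=0.008, ω₁=0.074, θ₂=0.002, ω₂=0.071
apply F[33]=+0.650 → step 34: x=-0.023, v=-0.214, θ₁=0.009, ω₁=0.066, θ₂=0.003, ω₂=0.066
apply F[34]=+0.654 → step 35: x=-0.027, v=-0.202, θ₁=0.010, ω₁=0.057, θ₂=0.004, ω₂=0.061
apply F[35]=+0.651 → step 36: x=-0.031, v=-0.191, θ₁=0.011, ω₁=0.050, θ₂=0.006, ω₂=0.056
apply F[36]=+0.647 → step 37: x=-0.035, v=-0.180, θ₁=0.012, ω₁=0.043, θ₂=0.007, ω₂=0.051
apply F[37]=+0.638 → step 38: x=-0.039, v=-0.170, θ₁=0.013, ω₁=0.037, θ₂=0.008, ω₂=0.046
apply F[38]=+0.628 → step 39: x=-0.042, v=-0.160, θ₁=0.014, ω₁=0.031, θ₂=0.009, ω₂=0.042
max |θ₁| = 0.056 ≤ 0.123 over all 40 states.

Answer: never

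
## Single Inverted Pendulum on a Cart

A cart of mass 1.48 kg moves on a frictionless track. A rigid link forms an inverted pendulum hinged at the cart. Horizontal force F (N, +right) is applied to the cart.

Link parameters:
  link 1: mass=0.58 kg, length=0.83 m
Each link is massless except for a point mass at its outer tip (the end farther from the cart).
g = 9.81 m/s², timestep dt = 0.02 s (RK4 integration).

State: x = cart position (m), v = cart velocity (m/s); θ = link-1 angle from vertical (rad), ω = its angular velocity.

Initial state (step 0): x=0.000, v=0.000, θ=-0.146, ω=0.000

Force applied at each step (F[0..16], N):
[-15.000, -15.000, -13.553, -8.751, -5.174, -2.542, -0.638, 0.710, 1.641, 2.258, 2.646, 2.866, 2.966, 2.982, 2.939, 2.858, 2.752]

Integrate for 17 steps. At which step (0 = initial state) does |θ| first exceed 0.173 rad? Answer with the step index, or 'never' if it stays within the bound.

Answer: never

Derivation:
apply F[0]=-15.000 → step 1: x=-0.002, v=-0.190, θ=-0.144, ω=0.192
apply F[1]=-15.000 → step 2: x=-0.008, v=-0.381, θ=-0.138, ω=0.386
apply F[2]=-13.553 → step 3: x=-0.017, v=-0.553, θ=-0.129, ω=0.560
apply F[3]=-8.751 → step 4: x=-0.029, v=-0.661, θ=-0.117, ω=0.661
apply F[4]=-5.174 → step 5: x=-0.043, v=-0.723, θ=-0.103, ω=0.709
apply F[5]=-2.542 → step 6: x=-0.058, v=-0.750, θ=-0.089, ω=0.719
apply F[6]=-0.638 → step 7: x=-0.073, v=-0.753, θ=-0.074, ω=0.703
apply F[7]=+0.710 → step 8: x=-0.088, v=-0.738, θ=-0.061, ω=0.669
apply F[8]=+1.641 → step 9: x=-0.102, v=-0.712, θ=-0.048, ω=0.625
apply F[9]=+2.258 → step 10: x=-0.116, v=-0.678, θ=-0.036, ω=0.575
apply F[10]=+2.646 → step 11: x=-0.129, v=-0.640, θ=-0.025, ω=0.522
apply F[11]=+2.866 → step 12: x=-0.142, v=-0.600, θ=-0.015, ω=0.469
apply F[12]=+2.966 → step 13: x=-0.153, v=-0.559, θ=-0.006, ω=0.417
apply F[13]=+2.982 → step 14: x=-0.164, v=-0.519, θ=0.002, ω=0.368
apply F[14]=+2.939 → step 15: x=-0.174, v=-0.480, θ=0.009, ω=0.322
apply F[15]=+2.858 → step 16: x=-0.183, v=-0.442, θ=0.015, ω=0.279
apply F[16]=+2.752 → step 17: x=-0.192, v=-0.406, θ=0.020, ω=0.240
max |θ| = 0.146 ≤ 0.173 over all 18 states.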